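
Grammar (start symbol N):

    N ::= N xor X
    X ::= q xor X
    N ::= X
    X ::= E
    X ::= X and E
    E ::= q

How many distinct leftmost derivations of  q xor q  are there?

2

Parse trees for q xor q:
  [N [N [X [E q]]] xor [X [E q]]]
  [N [X q xor [X [E q]]]]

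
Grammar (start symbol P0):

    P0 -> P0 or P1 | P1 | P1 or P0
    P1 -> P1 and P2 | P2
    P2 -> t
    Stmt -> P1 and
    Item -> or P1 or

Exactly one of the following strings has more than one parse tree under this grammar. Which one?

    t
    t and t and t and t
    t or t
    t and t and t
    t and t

t or t

t: 1 tree
t and t and t and t: 1 tree
t or t: 2 trees
t and t and t: 1 tree
t and t: 1 tree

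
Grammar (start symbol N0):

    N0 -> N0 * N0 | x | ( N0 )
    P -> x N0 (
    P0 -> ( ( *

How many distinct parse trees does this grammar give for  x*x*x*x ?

5

Parse trees for x*x*x*x:
  [N0 [N0 x] * [N0 [N0 x] * [N0 [N0 x] * [N0 x]]]]
  [N0 [N0 x] * [N0 [N0 [N0 x] * [N0 x]] * [N0 x]]]
  [N0 [N0 [N0 x] * [N0 x]] * [N0 [N0 x] * [N0 x]]]
  [N0 [N0 [N0 x] * [N0 [N0 x] * [N0 x]]] * [N0 x]]
  [N0 [N0 [N0 [N0 x] * [N0 x]] * [N0 x]] * [N0 x]]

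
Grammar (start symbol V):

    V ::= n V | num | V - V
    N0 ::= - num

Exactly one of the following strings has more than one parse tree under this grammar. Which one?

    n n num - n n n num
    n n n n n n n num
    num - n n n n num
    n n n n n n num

n n num - n n n num: 3 trees
n n n n n n n num: 1 tree
num - n n n n num: 1 tree
n n n n n n num: 1 tree

n n num - n n n num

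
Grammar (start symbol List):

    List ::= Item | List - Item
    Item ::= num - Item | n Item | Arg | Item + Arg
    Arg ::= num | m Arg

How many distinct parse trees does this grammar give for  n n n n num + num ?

5

Parse trees for n n n n num + num:
  [List [Item n [Item n [Item n [Item n [Item [Item [Arg num]] + [Arg num]]]]]]]
  [List [Item n [Item n [Item n [Item [Item n [Item [Arg num]]] + [Arg num]]]]]]
  [List [Item n [Item n [Item [Item n [Item n [Item [Arg num]]]] + [Arg num]]]]]
  [List [Item n [Item [Item n [Item n [Item n [Item [Arg num]]]]] + [Arg num]]]]
  [List [Item [Item n [Item n [Item n [Item n [Item [Arg num]]]]]] + [Arg num]]]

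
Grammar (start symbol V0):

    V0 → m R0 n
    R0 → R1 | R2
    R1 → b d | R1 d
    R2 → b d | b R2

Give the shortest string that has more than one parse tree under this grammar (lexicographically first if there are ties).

length 4: m b d n has 2 parse trees

Two derivations of m b d n:
  V0 ⇒ m R0 n ⇒ m R1 n ⇒ m b d n
  V0 ⇒ m R0 n ⇒ m R2 n ⇒ m b d n

m b d n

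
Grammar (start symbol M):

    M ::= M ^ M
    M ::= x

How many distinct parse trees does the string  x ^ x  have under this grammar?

1

Parse trees for x ^ x:
  [M [M x] ^ [M x]]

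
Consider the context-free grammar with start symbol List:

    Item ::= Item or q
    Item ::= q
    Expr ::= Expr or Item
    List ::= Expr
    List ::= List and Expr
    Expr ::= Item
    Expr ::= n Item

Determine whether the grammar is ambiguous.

Witness: q or q

Derivation 1: List ⇒ Expr ⇒ Expr or Item ⇒ Item or Item ⇒ q or Item ⇒ q or q
Derivation 2: List ⇒ Expr ⇒ Item ⇒ Item or q ⇒ q or q

Two distinct leftmost derivations for the same string.

Ambiguous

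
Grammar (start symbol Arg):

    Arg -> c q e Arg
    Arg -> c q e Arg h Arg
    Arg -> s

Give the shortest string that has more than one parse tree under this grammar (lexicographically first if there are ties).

length 1: no string has ≥2 trees
length 4: no string has ≥2 trees
length 6: no string has ≥2 trees
length 7: no string has ≥2 trees
length 9: c q e c q e s h s has 2 parse trees

Two derivations of c q e c q e s h s:
  Arg ⇒ c q e Arg ⇒ c q e c q e Arg h Arg ⇒ c q e c q e s h Arg ⇒ c q e c q e s h s
  Arg ⇒ c q e Arg h Arg ⇒ c q e c q e Arg h Arg ⇒ c q e c q e s h Arg ⇒ c q e c q e s h s

c q e c q e s h s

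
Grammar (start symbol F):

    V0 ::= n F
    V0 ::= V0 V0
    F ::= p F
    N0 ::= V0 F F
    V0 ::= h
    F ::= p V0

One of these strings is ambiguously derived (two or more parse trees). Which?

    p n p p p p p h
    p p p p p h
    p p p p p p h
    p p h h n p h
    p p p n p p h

p n p p p p p h: 1 tree
p p p p p h: 1 tree
p p p p p p h: 1 tree
p p h h n p h: 2 trees
p p p n p p h: 1 tree

p p h h n p h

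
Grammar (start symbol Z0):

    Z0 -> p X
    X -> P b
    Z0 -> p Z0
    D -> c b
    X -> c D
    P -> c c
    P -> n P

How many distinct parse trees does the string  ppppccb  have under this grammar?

2

Parse trees for ppppccb:
  [Z0 p [Z0 p [Z0 p [Z0 p [X [P c c] b]]]]]
  [Z0 p [Z0 p [Z0 p [Z0 p [X c [D c b]]]]]]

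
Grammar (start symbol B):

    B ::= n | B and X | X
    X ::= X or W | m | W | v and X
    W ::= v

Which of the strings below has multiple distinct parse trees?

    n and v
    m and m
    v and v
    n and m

v and v

n and v: 1 tree
m and m: 1 tree
v and v: 2 trees
n and m: 1 tree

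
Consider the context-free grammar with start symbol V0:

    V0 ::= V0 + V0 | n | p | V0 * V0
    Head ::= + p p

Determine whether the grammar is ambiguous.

Ambiguous

Witness: n * n * n

Derivation 1: V0 ⇒ V0 * V0 ⇒ n * V0 ⇒ n * V0 * V0 ⇒ n * n * V0 ⇒ n * n * n
Derivation 2: V0 ⇒ V0 * V0 ⇒ V0 * V0 * V0 ⇒ n * V0 * V0 ⇒ n * n * V0 ⇒ n * n * n

Two distinct leftmost derivations for the same string.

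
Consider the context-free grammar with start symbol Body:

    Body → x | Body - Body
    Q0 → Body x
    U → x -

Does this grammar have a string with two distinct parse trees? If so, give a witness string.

Witness: x - x - x

Derivation 1: Body ⇒ Body - Body ⇒ x - Body ⇒ x - Body - Body ⇒ x - x - Body ⇒ x - x - x
Derivation 2: Body ⇒ Body - Body ⇒ Body - Body - Body ⇒ x - Body - Body ⇒ x - x - Body ⇒ x - x - x

Two distinct leftmost derivations for the same string.

Ambiguous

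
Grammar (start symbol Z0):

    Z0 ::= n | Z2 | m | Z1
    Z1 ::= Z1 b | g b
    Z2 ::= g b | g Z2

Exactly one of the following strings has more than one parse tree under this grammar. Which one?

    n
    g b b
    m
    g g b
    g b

g b

n: 1 tree
g b b: 1 tree
m: 1 tree
g g b: 1 tree
g b: 2 trees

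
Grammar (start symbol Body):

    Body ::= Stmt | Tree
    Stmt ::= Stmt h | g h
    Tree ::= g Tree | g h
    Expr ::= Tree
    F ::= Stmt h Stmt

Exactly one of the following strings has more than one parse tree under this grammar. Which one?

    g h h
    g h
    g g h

g h

g h h: 1 tree
g h: 2 trees
g g h: 1 tree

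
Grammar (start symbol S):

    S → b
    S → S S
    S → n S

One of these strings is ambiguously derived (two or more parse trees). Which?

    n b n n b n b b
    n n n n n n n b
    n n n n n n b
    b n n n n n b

n b n n b n b b

n b n n b n b b: 43 trees
n n n n n n n b: 1 tree
n n n n n n b: 1 tree
b n n n n n b: 1 tree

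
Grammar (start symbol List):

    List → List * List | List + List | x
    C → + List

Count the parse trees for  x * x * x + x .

5

Parse trees for x * x * x + x:
  [List [List x] * [List [List x] * [List [List x] + [List x]]]]
  [List [List x] * [List [List [List x] * [List x]] + [List x]]]
  [List [List [List x] * [List x]] * [List [List x] + [List x]]]
  [List [List [List x] * [List [List x] * [List x]]] + [List x]]
  [List [List [List [List x] * [List x]] * [List x]] + [List x]]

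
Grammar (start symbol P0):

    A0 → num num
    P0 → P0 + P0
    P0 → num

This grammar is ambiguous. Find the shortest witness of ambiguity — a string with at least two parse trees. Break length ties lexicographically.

length 1: no string has ≥2 trees
length 3: no string has ≥2 trees
length 5: num + num + num has 2 parse trees

Two derivations of num + num + num:
  P0 ⇒ P0 + P0 ⇒ P0 + P0 + P0 ⇒ num + P0 + P0 ⇒ num + num + P0 ⇒ num + num + num
  P0 ⇒ P0 + P0 ⇒ num + P0 ⇒ num + P0 + P0 ⇒ num + num + P0 ⇒ num + num + num

num + num + num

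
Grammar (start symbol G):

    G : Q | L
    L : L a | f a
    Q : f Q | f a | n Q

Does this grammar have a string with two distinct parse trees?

Ambiguous

Witness: f a

Derivation 1: G ⇒ Q ⇒ f a
Derivation 2: G ⇒ L ⇒ f a

Two distinct leftmost derivations for the same string.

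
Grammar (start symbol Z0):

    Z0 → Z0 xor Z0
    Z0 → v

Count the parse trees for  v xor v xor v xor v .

Parse trees for v xor v xor v xor v:
  [Z0 [Z0 v] xor [Z0 [Z0 v] xor [Z0 [Z0 v] xor [Z0 v]]]]
  [Z0 [Z0 v] xor [Z0 [Z0 [Z0 v] xor [Z0 v]] xor [Z0 v]]]
  [Z0 [Z0 [Z0 v] xor [Z0 v]] xor [Z0 [Z0 v] xor [Z0 v]]]
  [Z0 [Z0 [Z0 v] xor [Z0 [Z0 v] xor [Z0 v]]] xor [Z0 v]]
  [Z0 [Z0 [Z0 [Z0 v] xor [Z0 v]] xor [Z0 v]] xor [Z0 v]]

5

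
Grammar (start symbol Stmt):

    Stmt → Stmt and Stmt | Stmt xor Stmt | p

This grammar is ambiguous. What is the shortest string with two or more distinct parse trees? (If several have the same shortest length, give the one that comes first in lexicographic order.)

p and p and p

length 1: no string has ≥2 trees
length 3: no string has ≥2 trees
length 5: p and p and p has 2 parse trees

Two derivations of p and p and p:
  Stmt ⇒ Stmt and Stmt ⇒ Stmt and Stmt and Stmt ⇒ p and Stmt and Stmt ⇒ p and p and Stmt ⇒ p and p and p
  Stmt ⇒ Stmt and Stmt ⇒ p and Stmt ⇒ p and Stmt and Stmt ⇒ p and p and Stmt ⇒ p and p and p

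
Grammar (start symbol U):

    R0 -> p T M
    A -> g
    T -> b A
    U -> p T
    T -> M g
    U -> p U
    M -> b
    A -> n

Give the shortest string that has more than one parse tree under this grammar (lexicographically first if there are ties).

p b g

length 3: p b g has 2 parse trees

Two derivations of p b g:
  U ⇒ p T ⇒ p b A ⇒ p b g
  U ⇒ p T ⇒ p M g ⇒ p b g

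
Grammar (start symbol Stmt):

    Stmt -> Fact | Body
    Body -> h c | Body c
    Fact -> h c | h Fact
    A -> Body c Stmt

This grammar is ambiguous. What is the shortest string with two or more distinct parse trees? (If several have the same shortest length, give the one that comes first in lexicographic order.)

h c

length 2: h c has 2 parse trees

Two derivations of h c:
  Stmt ⇒ Fact ⇒ h c
  Stmt ⇒ Body ⇒ h c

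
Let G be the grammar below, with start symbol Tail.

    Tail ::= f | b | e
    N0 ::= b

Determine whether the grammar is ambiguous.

Unambiguous

(N0 is unreachable from Tail, so its rules don't affect L(Tail).) The reachable rules are right-linear with at most one rule per (nonterminal, next-terminal) pair. Each input token forces the next rule, so parsing is deterministic.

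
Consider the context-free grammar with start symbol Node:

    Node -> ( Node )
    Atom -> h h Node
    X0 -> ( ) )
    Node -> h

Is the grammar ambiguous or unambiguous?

Unambiguous

Only Node is reachable from Node; ignoring the rest: L(Node) is { openⁿ atom closeⁿ : n ≥ 0 }. The bracket depth fixes n, and the derivation is forced at every step.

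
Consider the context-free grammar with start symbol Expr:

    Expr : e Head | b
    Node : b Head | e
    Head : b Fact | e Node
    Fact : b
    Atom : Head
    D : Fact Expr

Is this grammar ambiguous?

Unambiguous

(Atom, D are unreachable from Expr, so their rules don't affect L(Expr).) The reachable rules are right-linear with at most one rule per (nonterminal, next-terminal) pair. Each input token forces the next rule, so parsing is deterministic.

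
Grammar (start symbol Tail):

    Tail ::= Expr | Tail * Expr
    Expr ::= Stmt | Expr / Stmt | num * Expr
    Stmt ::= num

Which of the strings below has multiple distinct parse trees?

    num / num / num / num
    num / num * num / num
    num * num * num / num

num / num / num / num: 1 tree
num / num * num / num: 1 tree
num * num * num / num: 7 trees

num * num * num / num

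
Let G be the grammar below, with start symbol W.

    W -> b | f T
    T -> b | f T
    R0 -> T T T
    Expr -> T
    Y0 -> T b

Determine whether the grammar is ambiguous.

Unambiguous

Only W, T are reachable from W; ignoring the rest: The reachable rules are right-linear with at most one rule per (nonterminal, next-terminal) pair. Each input token forces the next rule, so parsing is deterministic.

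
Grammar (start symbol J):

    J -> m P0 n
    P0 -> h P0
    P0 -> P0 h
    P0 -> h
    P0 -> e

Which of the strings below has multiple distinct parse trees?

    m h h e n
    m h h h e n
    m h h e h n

m h h e n: 1 tree
m h h h e n: 1 tree
m h h e h n: 3 trees

m h h e h n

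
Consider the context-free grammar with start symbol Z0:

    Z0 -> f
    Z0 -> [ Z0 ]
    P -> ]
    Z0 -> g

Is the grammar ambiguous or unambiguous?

Only Z0 is reachable from Z0; ignoring the rest: L(Z0) is { openⁿ atom closeⁿ : n ≥ 0 }. The bracket depth fixes n, and the derivation is forced at every step.

Unambiguous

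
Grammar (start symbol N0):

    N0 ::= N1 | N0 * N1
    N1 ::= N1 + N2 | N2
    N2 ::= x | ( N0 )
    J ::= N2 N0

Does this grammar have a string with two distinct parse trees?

Only N0, N1, N2 are reachable from N0; ignoring the rest: N0 → N0 * N1 | N1  ;  N1 → N1 + N2 | N2  — a left-associative chain with N2 at the bottom. Each string factors uniquely by precedence.

Unambiguous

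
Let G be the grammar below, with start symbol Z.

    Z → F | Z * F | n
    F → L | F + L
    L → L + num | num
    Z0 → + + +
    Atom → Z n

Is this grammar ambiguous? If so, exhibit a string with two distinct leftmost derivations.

Witness: num + num

Derivation 1: Z ⇒ F ⇒ L ⇒ L + num ⇒ num + num
Derivation 2: Z ⇒ F ⇒ F + L ⇒ L + L ⇒ num + L ⇒ num + num

Two distinct leftmost derivations for the same string.

Ambiguous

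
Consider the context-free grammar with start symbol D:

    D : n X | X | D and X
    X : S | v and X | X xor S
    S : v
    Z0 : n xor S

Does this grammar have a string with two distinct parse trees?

Ambiguous

Witness: v and v

Derivation 1: D ⇒ X ⇒ v and X ⇒ v and S ⇒ v and v
Derivation 2: D ⇒ D and X ⇒ X and X ⇒ S and X ⇒ v and X ⇒ v and S ⇒ v and v

Two distinct leftmost derivations for the same string.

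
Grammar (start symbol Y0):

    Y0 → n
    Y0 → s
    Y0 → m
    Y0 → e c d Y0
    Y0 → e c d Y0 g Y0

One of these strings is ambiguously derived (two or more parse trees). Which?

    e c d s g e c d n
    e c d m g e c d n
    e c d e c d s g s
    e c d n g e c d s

e c d s g e c d n: 1 tree
e c d m g e c d n: 1 tree
e c d e c d s g s: 2 trees
e c d n g e c d s: 1 tree

e c d e c d s g s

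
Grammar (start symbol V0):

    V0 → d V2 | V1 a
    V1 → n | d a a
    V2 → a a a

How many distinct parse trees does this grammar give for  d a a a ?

2

Parse trees for d a a a:
  [V0 d [V2 a a a]]
  [V0 [V1 d a a] a]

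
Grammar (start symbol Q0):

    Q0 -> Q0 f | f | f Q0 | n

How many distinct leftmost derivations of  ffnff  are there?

6

Parse trees for ffnff:
  [Q0 [Q0 [Q0 f [Q0 f [Q0 n]]] f] f]
  [Q0 [Q0 f [Q0 [Q0 f [Q0 n]] f]] f]
  [Q0 [Q0 f [Q0 f [Q0 [Q0 n] f]]] f]
  [Q0 f [Q0 [Q0 [Q0 f [Q0 n]] f] f]]
  [Q0 f [Q0 [Q0 f [Q0 [Q0 n] f]] f]]
  [Q0 f [Q0 f [Q0 [Q0 [Q0 n] f] f]]]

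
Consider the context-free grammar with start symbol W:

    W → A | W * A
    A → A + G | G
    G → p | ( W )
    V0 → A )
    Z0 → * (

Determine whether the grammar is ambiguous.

Unambiguous

(V0, Z0 are unreachable from W, so their rules don't affect L(W).) The grammar is stratified — W handles '*' (left-recursive), A handles '+', G atoms. Each operator has a fixed associativity and precedence level, so every string has one parse.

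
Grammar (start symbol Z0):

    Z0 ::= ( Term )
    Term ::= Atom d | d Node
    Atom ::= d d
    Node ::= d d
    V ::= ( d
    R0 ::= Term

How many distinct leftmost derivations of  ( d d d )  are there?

2

Parse trees for ( d d d ):
  [Z0 ( [Term [Atom d d] d] )]
  [Z0 ( [Term d [Node d d]] )]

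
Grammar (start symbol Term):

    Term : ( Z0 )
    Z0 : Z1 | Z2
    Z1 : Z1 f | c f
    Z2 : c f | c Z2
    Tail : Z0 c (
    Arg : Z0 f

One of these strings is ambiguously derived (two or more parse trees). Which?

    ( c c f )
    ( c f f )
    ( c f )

( c f )

( c c f ): 1 tree
( c f f ): 1 tree
( c f ): 2 trees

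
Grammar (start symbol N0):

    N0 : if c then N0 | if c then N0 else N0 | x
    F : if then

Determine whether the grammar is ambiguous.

Witness: if c then if c then x else x

Derivation 1: N0 ⇒ if c then N0 ⇒ if c then if c then N0 else N0 ⇒ if c then if c then x else N0 ⇒ if c then if c then x else x
Derivation 2: N0 ⇒ if c then N0 else N0 ⇒ if c then if c then N0 else N0 ⇒ if c then if c then x else N0 ⇒ if c then if c then x else x

Two distinct leftmost derivations for the same string.

Ambiguous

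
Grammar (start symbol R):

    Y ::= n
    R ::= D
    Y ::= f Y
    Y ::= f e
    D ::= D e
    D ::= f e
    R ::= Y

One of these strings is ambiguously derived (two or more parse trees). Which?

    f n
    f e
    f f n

f n: 1 tree
f e: 2 trees
f f n: 1 tree

f e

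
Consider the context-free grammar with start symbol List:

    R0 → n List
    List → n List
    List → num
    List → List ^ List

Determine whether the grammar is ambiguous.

Witness: n num ^ num

Derivation 1: List ⇒ n List ⇒ n List ^ List ⇒ n num ^ List ⇒ n num ^ num
Derivation 2: List ⇒ List ^ List ⇒ n List ^ List ⇒ n num ^ List ⇒ n num ^ num

Two distinct leftmost derivations for the same string.

Ambiguous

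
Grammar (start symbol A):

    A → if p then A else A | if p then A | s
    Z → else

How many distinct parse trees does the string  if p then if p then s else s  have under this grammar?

Parse trees for if p then if p then s else s:
  [A if p then [A if p then [A s]] else [A s]]
  [A if p then [A if p then [A s] else [A s]]]

2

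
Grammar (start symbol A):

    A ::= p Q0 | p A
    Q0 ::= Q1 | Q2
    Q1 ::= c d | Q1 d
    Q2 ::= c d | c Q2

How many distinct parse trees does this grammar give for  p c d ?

2

Parse trees for p c d:
  [A p [Q0 [Q1 c d]]]
  [A p [Q0 [Q2 c d]]]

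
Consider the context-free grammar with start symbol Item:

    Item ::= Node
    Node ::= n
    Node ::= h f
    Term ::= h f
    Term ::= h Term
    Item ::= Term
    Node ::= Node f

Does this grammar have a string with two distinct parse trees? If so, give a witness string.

Ambiguous

Witness: h f

Derivation 1: Item ⇒ Node ⇒ h f
Derivation 2: Item ⇒ Term ⇒ h f

Two distinct leftmost derivations for the same string.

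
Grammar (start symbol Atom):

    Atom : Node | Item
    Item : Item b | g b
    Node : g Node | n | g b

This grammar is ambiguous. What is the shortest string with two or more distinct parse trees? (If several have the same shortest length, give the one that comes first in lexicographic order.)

length 1: no string has ≥2 trees
length 2: g b has 2 parse trees

Two derivations of g b:
  Atom ⇒ Node ⇒ g b
  Atom ⇒ Item ⇒ g b

g b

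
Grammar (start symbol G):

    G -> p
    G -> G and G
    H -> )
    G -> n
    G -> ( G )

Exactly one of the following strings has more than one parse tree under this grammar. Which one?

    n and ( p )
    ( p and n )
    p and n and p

p and n and p

n and ( p ): 1 tree
( p and n ): 1 tree
p and n and p: 2 trees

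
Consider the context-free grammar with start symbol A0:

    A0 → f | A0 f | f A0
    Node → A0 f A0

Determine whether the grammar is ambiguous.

Ambiguous

Witness: f f

Derivation 1: A0 ⇒ A0 f ⇒ f f
Derivation 2: A0 ⇒ f A0 ⇒ f f

Two distinct leftmost derivations for the same string.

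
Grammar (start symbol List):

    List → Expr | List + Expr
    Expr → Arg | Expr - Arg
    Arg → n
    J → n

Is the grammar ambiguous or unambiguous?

Unambiguous

(J is unreachable from List, so its rules don't affect L(List).) This is a standard precedence ladder (List over Expr over Arg), with each level left-recursive on its own operator ('+' at List, '-' at Expr). That structure is LR(1), hence unambiguous.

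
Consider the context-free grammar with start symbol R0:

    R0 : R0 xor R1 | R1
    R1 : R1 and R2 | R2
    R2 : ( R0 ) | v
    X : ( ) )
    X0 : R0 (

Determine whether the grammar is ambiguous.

Unambiguous

Only R0, R1, R2 are reachable from R0; ignoring the rest: The grammar is stratified — R0 handles 'xor' (left-recursive), R1 handles 'and', R2 atoms. Each operator has a fixed associativity and precedence level, so every string has one parse.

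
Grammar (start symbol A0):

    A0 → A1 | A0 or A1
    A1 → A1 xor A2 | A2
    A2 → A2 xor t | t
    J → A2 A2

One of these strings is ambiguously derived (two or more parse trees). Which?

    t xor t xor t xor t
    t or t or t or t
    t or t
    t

t xor t xor t xor t: 8 trees
t or t or t or t: 1 tree
t or t: 1 tree
t: 1 tree

t xor t xor t xor t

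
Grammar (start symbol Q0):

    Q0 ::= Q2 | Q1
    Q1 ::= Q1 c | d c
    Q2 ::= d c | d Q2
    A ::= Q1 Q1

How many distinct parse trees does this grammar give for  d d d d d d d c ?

1

Parse trees for d d d d d d d c:
  [Q0 [Q2 d [Q2 d [Q2 d [Q2 d [Q2 d [Q2 d [Q2 d c]]]]]]]]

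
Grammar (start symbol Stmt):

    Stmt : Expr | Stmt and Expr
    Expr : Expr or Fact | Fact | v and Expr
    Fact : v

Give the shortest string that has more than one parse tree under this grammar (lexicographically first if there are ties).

v and v

length 1: no string has ≥2 trees
length 3: v and v has 2 parse trees

Two derivations of v and v:
  Stmt ⇒ Expr ⇒ v and Expr ⇒ v and Fact ⇒ v and v
  Stmt ⇒ Stmt and Expr ⇒ Expr and Expr ⇒ Fact and Expr ⇒ v and Expr ⇒ v and Fact ⇒ v and v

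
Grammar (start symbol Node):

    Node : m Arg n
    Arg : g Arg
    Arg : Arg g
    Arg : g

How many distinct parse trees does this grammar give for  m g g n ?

2

Parse trees for m g g n:
  [Node m [Arg g [Arg g]] n]
  [Node m [Arg [Arg g] g] n]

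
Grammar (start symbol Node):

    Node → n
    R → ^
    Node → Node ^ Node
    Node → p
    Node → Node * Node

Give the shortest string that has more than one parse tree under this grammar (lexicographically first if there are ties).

n * n * n

length 1: no string has ≥2 trees
length 3: no string has ≥2 trees
length 5: n * n * n has 2 parse trees

Two derivations of n * n * n:
  Node ⇒ Node * Node ⇒ n * Node ⇒ n * Node * Node ⇒ n * n * Node ⇒ n * n * n
  Node ⇒ Node * Node ⇒ Node * Node * Node ⇒ n * Node * Node ⇒ n * n * Node ⇒ n * n * n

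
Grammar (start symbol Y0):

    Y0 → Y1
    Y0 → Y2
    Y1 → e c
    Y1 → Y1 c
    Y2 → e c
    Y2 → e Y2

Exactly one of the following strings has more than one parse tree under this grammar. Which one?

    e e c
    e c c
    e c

e e c: 1 tree
e c c: 1 tree
e c: 2 trees

e c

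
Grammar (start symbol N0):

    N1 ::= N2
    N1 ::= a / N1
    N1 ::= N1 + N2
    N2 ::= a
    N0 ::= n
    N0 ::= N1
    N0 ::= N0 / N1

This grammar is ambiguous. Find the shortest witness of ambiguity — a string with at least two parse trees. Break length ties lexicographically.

a / a

length 1: no string has ≥2 trees
length 3: a / a has 2 parse trees

Two derivations of a / a:
  N0 ⇒ N1 ⇒ a / N1 ⇒ a / N2 ⇒ a / a
  N0 ⇒ N0 / N1 ⇒ N1 / N1 ⇒ N2 / N1 ⇒ a / N1 ⇒ a / N2 ⇒ a / a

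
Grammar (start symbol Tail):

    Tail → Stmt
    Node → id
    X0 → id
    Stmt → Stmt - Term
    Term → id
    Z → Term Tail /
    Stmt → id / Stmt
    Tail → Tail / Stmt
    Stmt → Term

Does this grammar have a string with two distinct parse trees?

Witness: id / id

Derivation 1: Tail ⇒ Stmt ⇒ id / Stmt ⇒ id / Term ⇒ id / id
Derivation 2: Tail ⇒ Tail / Stmt ⇒ Stmt / Stmt ⇒ Term / Stmt ⇒ id / Stmt ⇒ id / Term ⇒ id / id

Two distinct leftmost derivations for the same string.

Ambiguous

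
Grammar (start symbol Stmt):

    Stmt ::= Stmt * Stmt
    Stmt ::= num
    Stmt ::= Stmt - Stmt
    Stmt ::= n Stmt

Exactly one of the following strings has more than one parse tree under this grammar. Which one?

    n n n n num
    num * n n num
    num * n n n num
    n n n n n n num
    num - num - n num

n n n n num: 1 tree
num * n n num: 1 tree
num * n n n num: 1 tree
n n n n n n num: 1 tree
num - num - n num: 2 trees

num - num - n num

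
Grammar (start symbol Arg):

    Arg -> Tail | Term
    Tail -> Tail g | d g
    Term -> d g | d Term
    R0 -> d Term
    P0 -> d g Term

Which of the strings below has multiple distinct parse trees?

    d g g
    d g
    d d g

d g g: 1 tree
d g: 2 trees
d d g: 1 tree

d g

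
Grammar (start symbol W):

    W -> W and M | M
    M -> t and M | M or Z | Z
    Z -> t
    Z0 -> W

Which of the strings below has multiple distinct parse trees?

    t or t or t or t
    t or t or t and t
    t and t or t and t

t and t or t and t

t or t or t or t: 1 tree
t or t or t and t: 1 tree
t and t or t and t: 3 trees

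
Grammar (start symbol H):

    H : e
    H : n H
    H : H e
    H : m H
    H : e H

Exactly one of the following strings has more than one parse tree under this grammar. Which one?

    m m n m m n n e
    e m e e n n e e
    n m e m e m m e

e m e e n n e e

m m n m m n n e: 1 tree
e m e e n n e e: 8 trees
n m e m e m m e: 1 tree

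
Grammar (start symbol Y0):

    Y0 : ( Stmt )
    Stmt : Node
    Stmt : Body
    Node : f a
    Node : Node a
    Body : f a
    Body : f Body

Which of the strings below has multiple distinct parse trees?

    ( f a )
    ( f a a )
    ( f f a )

( f a )

( f a ): 2 trees
( f a a ): 1 tree
( f f a ): 1 tree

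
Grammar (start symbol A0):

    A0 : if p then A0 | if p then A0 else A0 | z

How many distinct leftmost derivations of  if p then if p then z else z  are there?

Parse trees for if p then if p then z else z:
  [A0 if p then [A0 if p then [A0 z] else [A0 z]]]
  [A0 if p then [A0 if p then [A0 z]] else [A0 z]]

2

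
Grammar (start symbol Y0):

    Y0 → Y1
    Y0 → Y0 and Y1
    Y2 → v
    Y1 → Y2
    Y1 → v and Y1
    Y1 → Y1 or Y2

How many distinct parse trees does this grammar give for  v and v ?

Parse trees for v and v:
  [Y0 [Y1 v and [Y1 [Y2 v]]]]
  [Y0 [Y0 [Y1 [Y2 v]]] and [Y1 [Y2 v]]]

2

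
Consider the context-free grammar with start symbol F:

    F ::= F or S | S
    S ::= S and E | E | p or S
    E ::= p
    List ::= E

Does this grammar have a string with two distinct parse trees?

Ambiguous

Witness: p or p

Derivation 1: F ⇒ F or S ⇒ S or S ⇒ E or S ⇒ p or S ⇒ p or E ⇒ p or p
Derivation 2: F ⇒ S ⇒ p or S ⇒ p or E ⇒ p or p

Two distinct leftmost derivations for the same string.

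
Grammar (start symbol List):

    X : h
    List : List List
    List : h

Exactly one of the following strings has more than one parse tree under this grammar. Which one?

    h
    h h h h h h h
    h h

h h h h h h h

h: 1 tree
h h h h h h h: 132 trees
h h: 1 tree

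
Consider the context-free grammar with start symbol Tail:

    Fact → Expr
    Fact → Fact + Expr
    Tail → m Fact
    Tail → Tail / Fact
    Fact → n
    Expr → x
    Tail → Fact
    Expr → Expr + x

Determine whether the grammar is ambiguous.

Witness: x + x

Derivation 1: Tail ⇒ Fact ⇒ Expr ⇒ Expr + x ⇒ x + x
Derivation 2: Tail ⇒ Fact ⇒ Fact + Expr ⇒ Expr + Expr ⇒ x + Expr ⇒ x + x

Two distinct leftmost derivations for the same string.

Ambiguous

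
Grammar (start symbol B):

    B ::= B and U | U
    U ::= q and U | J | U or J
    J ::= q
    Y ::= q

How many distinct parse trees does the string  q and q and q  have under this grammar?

Parse trees for q and q and q:
  [B [B [U [J q]]] and [U q and [U [J q]]]]
  [B [B [B [U [J q]]] and [U [J q]]] and [U [J q]]]
  [B [B [U q and [U [J q]]]] and [U [J q]]]
  [B [U q and [U q and [U [J q]]]]]

4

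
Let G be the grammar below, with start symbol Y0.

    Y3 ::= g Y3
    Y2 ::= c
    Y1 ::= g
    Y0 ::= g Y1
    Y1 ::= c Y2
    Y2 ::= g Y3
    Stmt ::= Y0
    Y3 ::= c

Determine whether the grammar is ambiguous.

Only Y0, Y1, Y2, Y3 are reachable from Y0; ignoring the rest: Restricted to the reachable nonterminals, every rule has the form A → t or A → t B, and no two rules for the same A share a first terminal. The grammar encodes a DFA — one run per string.

Unambiguous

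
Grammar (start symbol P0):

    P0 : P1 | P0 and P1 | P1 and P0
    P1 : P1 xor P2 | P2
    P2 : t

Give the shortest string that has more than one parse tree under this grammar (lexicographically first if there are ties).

length 1: no string has ≥2 trees
length 3: t and t has 2 parse trees

Two derivations of t and t:
  P0 ⇒ P0 and P1 ⇒ P1 and P1 ⇒ P2 and P1 ⇒ t and P1 ⇒ t and P2 ⇒ t and t
  P0 ⇒ P1 and P0 ⇒ P2 and P0 ⇒ t and P0 ⇒ t and P1 ⇒ t and P2 ⇒ t and t

t and t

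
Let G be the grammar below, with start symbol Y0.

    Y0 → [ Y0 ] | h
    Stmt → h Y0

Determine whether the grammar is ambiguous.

(Stmt is unreachable from Y0, so its rules don't affect L(Y0).) Each string is a nest of matched brackets around a single atom. An opening bracket forces the recursive rule; an atom forces the base rule.

Unambiguous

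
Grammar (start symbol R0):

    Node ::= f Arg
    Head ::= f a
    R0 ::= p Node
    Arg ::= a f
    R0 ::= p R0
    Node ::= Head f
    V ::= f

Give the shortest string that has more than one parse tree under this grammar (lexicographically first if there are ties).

p f a f

length 4: p f a f has 2 parse trees

Two derivations of p f a f:
  R0 ⇒ p Node ⇒ p f Arg ⇒ p f a f
  R0 ⇒ p Node ⇒ p Head f ⇒ p f a f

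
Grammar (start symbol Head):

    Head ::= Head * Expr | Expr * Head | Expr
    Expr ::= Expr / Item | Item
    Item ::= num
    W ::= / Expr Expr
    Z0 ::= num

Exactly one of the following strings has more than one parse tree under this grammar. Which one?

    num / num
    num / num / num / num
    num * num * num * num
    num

num / num: 1 tree
num / num / num / num: 1 tree
num * num * num * num: 8 trees
num: 1 tree

num * num * num * num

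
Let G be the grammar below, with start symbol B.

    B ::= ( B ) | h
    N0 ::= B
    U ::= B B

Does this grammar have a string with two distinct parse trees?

Unambiguous

Only B is reachable from B; ignoring the rest: Each string is a nest of matched brackets around a single atom. An opening bracket forces the recursive rule; an atom forces the base rule.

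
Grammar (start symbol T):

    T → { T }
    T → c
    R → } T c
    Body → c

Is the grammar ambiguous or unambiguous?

Unambiguous

(Body, R are unreachable from T, so their rules don't affect L(T).) Each string is a nest of matched brackets around a single atom. An opening bracket forces the recursive rule; an atom forces the base rule.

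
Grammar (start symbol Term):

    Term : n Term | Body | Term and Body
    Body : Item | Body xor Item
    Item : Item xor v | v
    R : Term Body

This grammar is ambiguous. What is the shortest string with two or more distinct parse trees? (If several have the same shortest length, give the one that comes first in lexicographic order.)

length 1: no string has ≥2 trees
length 2: no string has ≥2 trees
length 3: v xor v has 2 parse trees

Two derivations of v xor v:
  Term ⇒ Body ⇒ Item ⇒ Item xor v ⇒ v xor v
  Term ⇒ Body ⇒ Body xor Item ⇒ Item xor Item ⇒ v xor Item ⇒ v xor v

v xor v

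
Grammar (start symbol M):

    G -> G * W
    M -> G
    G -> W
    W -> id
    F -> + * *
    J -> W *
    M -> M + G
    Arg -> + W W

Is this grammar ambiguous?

Unambiguous

Only M, G, W are reachable from M; ignoring the rest: M → M + G | G  ;  G → G * W | W  — a left-associative chain with W at the bottom. Each string factors uniquely by precedence.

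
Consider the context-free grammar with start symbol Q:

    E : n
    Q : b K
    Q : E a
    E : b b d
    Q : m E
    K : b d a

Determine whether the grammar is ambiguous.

Ambiguous

Witness: b b d a

Derivation 1: Q ⇒ b K ⇒ b b d a
Derivation 2: Q ⇒ E a ⇒ b b d a

Two distinct leftmost derivations for the same string.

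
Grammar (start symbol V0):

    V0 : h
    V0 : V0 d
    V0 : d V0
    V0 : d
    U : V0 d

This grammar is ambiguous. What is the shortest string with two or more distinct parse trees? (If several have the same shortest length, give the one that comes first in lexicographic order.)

d d

length 1: no string has ≥2 trees
length 2: d d has 2 parse trees

Two derivations of d d:
  V0 ⇒ V0 d ⇒ d d
  V0 ⇒ d V0 ⇒ d d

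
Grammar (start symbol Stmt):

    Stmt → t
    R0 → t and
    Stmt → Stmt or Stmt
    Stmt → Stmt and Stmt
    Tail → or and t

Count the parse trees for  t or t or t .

2

Parse trees for t or t or t:
  [Stmt [Stmt t] or [Stmt [Stmt t] or [Stmt t]]]
  [Stmt [Stmt [Stmt t] or [Stmt t]] or [Stmt t]]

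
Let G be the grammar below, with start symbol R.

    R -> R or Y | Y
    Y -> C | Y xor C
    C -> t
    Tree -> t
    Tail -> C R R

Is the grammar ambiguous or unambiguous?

Unambiguous

(Tree, Tail are unreachable from R, so their rules don't affect L(R).) This is a standard precedence ladder (R over Y over C), with each level left-recursive on its own operator ('or' at R, 'xor' at Y). That structure is LR(1), hence unambiguous.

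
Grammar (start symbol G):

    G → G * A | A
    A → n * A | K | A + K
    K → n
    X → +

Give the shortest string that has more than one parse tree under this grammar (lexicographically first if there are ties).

n * n

length 1: no string has ≥2 trees
length 3: n * n has 2 parse trees

Two derivations of n * n:
  G ⇒ G * A ⇒ A * A ⇒ K * A ⇒ n * A ⇒ n * K ⇒ n * n
  G ⇒ A ⇒ n * A ⇒ n * K ⇒ n * n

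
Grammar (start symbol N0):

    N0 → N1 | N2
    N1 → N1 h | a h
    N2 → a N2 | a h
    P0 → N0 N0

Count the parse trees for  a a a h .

1

Parse trees for a a a h:
  [N0 [N2 a [N2 a [N2 a h]]]]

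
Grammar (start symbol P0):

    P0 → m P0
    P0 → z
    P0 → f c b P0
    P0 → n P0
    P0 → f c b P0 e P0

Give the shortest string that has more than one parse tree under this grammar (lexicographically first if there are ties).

length 1: no string has ≥2 trees
length 2: no string has ≥2 trees
length 3: no string has ≥2 trees
length 4: no string has ≥2 trees
length 5: no string has ≥2 trees
length 6: no string has ≥2 trees
length 7: no string has ≥2 trees
length 8: no string has ≥2 trees
length 9: f c b f c b z e z has 2 parse trees

Two derivations of f c b f c b z e z:
  P0 ⇒ f c b P0 ⇒ f c b f c b P0 e P0 ⇒ f c b f c b z e P0 ⇒ f c b f c b z e z
  P0 ⇒ f c b P0 e P0 ⇒ f c b f c b P0 e P0 ⇒ f c b f c b z e P0 ⇒ f c b f c b z e z

f c b f c b z e z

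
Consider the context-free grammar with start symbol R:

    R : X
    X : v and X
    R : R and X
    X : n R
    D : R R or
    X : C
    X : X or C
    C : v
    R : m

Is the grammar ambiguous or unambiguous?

Ambiguous

Witness: v and v

Derivation 1: R ⇒ X ⇒ v and X ⇒ v and C ⇒ v and v
Derivation 2: R ⇒ R and X ⇒ X and X ⇒ C and X ⇒ v and X ⇒ v and C ⇒ v and v

Two distinct leftmost derivations for the same string.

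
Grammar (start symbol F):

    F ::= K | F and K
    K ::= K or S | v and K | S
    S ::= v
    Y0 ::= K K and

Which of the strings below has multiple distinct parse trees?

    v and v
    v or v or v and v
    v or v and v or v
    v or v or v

v and v

v and v: 2 trees
v or v or v and v: 1 tree
v or v and v or v: 1 tree
v or v or v: 1 tree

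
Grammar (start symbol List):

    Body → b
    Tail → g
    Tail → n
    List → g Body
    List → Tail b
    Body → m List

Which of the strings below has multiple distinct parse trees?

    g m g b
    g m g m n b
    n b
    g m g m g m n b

g m g b: 2 trees
g m g m n b: 1 tree
n b: 1 tree
g m g m g m n b: 1 tree

g m g b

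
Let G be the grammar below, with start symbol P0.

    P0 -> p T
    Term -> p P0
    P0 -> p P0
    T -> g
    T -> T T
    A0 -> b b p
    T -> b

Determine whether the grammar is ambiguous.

Ambiguous

Witness: p b b b

Derivation 1: P0 ⇒ p T ⇒ p T T ⇒ p T T T ⇒ p b T T ⇒ p b b T ⇒ p b b b
Derivation 2: P0 ⇒ p T ⇒ p T T ⇒ p b T ⇒ p b T T ⇒ p b b T ⇒ p b b b

Two distinct leftmost derivations for the same string.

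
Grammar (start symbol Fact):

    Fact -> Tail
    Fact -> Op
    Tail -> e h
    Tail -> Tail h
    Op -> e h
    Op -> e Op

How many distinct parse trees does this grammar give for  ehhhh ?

1

Parse trees for ehhhh:
  [Fact [Tail [Tail [Tail [Tail e h] h] h] h]]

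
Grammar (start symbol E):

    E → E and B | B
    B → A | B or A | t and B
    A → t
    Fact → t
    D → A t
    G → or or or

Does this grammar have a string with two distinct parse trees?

Witness: t and t

Derivation 1: E ⇒ E and B ⇒ B and B ⇒ A and B ⇒ t and B ⇒ t and A ⇒ t and t
Derivation 2: E ⇒ B ⇒ t and B ⇒ t and A ⇒ t and t

Two distinct leftmost derivations for the same string.

Ambiguous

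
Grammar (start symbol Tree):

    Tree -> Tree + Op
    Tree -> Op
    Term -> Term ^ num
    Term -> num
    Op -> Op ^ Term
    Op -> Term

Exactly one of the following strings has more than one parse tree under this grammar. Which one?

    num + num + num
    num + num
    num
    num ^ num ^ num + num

num ^ num ^ num + num

num + num + num: 1 tree
num + num: 1 tree
num: 1 tree
num ^ num ^ num + num: 4 trees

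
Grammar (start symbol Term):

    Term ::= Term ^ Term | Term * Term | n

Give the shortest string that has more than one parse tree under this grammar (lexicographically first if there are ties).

length 1: no string has ≥2 trees
length 3: no string has ≥2 trees
length 5: n * n * n has 2 parse trees

Two derivations of n * n * n:
  Term ⇒ Term * Term ⇒ Term * Term * Term ⇒ n * Term * Term ⇒ n * n * Term ⇒ n * n * n
  Term ⇒ Term * Term ⇒ n * Term ⇒ n * Term * Term ⇒ n * n * Term ⇒ n * n * n

n * n * n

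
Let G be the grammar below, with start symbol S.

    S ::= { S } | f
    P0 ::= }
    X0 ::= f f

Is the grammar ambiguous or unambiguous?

Unambiguous

Only S is reachable from S; ignoring the rest: L(S) is { openⁿ atom closeⁿ : n ≥ 0 }. The bracket depth fixes n, and the derivation is forced at every step.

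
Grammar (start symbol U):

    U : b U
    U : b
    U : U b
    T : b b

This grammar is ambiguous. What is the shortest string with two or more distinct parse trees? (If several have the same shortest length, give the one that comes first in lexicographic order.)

length 1: no string has ≥2 trees
length 2: b b has 2 parse trees

Two derivations of b b:
  U ⇒ b U ⇒ b b
  U ⇒ U b ⇒ b b

b b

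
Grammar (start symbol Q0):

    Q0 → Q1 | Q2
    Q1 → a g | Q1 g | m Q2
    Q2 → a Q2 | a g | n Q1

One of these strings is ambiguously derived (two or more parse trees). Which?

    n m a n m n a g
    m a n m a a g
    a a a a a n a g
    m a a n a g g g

m a a n a g g g

n m a n m n a g: 1 tree
m a n m a a g: 1 tree
a a a a a n a g: 1 tree
m a a n a g g g: 3 trees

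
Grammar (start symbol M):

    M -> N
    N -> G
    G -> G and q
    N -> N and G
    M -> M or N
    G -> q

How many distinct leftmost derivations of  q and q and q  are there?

4

Parse trees for q and q and q:
  [M [N [G [G [G q] and q] and q]]]
  [M [N [N [G q]] and [G [G q] and q]]]
  [M [N [N [G [G q] and q]] and [G q]]]
  [M [N [N [N [G q]] and [G q]] and [G q]]]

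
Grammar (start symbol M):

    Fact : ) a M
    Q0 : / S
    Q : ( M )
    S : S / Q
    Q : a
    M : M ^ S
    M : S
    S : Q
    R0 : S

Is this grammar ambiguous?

Unambiguous

(R0, Fact, Q0 are unreachable from M, so their rules don't affect L(M).) The grammar is stratified — M handles '^' (left-recursive), S handles '/', Q atoms. Each operator has a fixed associativity and precedence level, so every string has one parse.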